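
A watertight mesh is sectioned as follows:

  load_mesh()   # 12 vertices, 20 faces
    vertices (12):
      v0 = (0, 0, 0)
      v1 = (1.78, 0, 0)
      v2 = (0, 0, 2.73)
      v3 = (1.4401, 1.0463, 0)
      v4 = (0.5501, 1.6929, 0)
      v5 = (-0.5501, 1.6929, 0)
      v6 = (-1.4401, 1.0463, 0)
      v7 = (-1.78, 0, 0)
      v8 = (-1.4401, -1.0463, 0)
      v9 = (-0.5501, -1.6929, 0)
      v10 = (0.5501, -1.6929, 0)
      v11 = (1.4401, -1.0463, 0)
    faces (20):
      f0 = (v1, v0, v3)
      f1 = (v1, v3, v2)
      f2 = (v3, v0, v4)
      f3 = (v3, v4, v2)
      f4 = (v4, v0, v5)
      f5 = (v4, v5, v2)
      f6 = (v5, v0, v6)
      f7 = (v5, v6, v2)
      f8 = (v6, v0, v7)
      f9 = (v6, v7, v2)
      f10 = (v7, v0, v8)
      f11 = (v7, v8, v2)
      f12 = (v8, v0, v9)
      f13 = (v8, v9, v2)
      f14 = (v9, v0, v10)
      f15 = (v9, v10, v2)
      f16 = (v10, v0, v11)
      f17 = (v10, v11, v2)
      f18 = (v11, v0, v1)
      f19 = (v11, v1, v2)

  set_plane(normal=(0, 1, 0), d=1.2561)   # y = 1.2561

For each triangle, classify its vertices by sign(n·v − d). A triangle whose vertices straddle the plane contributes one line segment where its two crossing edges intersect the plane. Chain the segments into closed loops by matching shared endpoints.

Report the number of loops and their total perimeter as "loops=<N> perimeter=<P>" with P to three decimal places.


Straddling triangles (6 of 20):
  (v3,v0,v4) [--+] → (0.408164, 1.2561, 0)–(1.15132, 1.2561, 0)  len=0.7432
  (v3,v4,v2) [-+-] → (1.15132, 1.2561, 0)–(0.408164, 1.2561, 0.704391)  len=1.0239
  (v4,v0,v5) [+-+] → (0.408164, 1.2561, 0)–(-0.408164, 1.2561, 0)  len=0.8163
  (v4,v5,v2) [++-] → (-0.408164, 1.2561, 0.704391)–(0.408164, 1.2561, 0.704391)  len=0.8163
  (v5,v0,v6) [+--] → (-0.408164, 1.2561, 0)–(-1.15132, 1.2561, 0)  len=0.7432
  (v5,v6,v2) [+--] → (-1.15132, 1.2561, 0)–(-0.408164, 1.2561, 0.704391)  len=1.0239

Chained into 1 loop(s):
  loop 1: 6 segments, perimeter = 5.1669
Total perimeter = 5.167

loops=1 perimeter=5.167


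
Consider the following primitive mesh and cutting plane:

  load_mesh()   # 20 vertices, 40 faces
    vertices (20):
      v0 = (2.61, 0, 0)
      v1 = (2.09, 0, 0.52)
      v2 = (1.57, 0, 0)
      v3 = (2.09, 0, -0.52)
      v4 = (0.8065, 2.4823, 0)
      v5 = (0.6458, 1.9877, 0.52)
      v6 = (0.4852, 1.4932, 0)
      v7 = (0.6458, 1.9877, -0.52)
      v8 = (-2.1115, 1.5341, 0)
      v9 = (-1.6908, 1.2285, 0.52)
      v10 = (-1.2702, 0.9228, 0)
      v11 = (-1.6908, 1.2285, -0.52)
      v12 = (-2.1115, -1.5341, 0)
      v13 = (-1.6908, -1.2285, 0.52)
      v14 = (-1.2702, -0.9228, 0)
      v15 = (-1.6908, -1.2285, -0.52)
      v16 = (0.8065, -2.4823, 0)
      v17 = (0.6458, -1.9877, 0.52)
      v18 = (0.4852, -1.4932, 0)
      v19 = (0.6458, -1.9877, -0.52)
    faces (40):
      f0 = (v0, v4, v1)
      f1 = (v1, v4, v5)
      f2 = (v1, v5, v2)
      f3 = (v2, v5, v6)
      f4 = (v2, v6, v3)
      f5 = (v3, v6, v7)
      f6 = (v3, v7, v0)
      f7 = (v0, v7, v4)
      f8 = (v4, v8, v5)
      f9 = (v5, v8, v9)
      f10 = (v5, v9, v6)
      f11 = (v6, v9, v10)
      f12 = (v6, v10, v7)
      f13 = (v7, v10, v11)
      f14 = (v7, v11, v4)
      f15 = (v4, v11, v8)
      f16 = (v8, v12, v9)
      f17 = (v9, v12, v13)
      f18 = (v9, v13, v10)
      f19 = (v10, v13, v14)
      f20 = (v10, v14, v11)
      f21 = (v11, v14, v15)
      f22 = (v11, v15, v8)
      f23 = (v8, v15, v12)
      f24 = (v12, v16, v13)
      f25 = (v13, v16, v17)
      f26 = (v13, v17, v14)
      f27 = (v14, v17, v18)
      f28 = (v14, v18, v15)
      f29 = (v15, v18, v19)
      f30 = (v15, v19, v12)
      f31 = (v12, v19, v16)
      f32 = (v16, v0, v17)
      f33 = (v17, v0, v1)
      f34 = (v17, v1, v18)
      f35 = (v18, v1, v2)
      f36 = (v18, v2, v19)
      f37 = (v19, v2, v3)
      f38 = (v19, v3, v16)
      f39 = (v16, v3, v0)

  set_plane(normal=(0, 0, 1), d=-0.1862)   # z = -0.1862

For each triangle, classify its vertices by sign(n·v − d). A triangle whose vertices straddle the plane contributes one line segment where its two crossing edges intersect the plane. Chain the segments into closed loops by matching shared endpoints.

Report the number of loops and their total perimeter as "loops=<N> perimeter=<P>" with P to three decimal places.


Straddling triangles (20 of 40):
  (v2,v6,v3) [++-] → (1.05984, 0.95852, -0.1862)–(1.7562, 0, -0.1862)  len=1.1848
  (v3,v6,v7) [-+-] → (1.05984, 0.95852, -0.1862)–(0.542707, 1.67027, -0.1862)  len=0.8798
  (v3,v7,v0) [--+] → (1.90667, 0.71175, -0.1862)–(2.4238, 0, -0.1862)  len=0.8798
  (v0,v7,v4) [+-+] → (1.90667, 0.71175, -0.1862)–(0.748957, 2.3052, -0.1862)  len=1.9696
  (v6,v10,v7) [++-] → (-0.584125, 1.30412, -0.1862)–(0.542707, 1.67027, -0.1862)  len=1.1848
  (v7,v10,v11) [-+-] → (-0.584125, 1.30412, -0.1862)–(-1.42081, 1.03226, -0.1862)  len=0.8797
  (v7,v11,v4) [--+] → (-0.0877255, 2.03334, -0.1862)–(0.748957, 2.3052, -0.1862)  len=0.8797
  (v4,v11,v8) [+-+] → (-0.0877255, 2.03334, -0.1862)–(-1.96086, 1.42467, -0.1862)  len=1.9695
  (v10,v14,v11) [++-] → (-1.42081, -0.152469, -0.1862)–(-1.42081, 1.03226, -0.1862)  len=1.1847
  (v11,v14,v15) [-+-] → (-1.42081, -0.152469, -0.1862)–(-1.42081, -1.03226, -0.1862)  len=0.8798
  (v11,v15,v8) [--+] → (-1.96086, 0.544877, -0.1862)–(-1.96086, 1.42467, -0.1862)  len=0.8798
  (v8,v15,v12) [+-+] → (-1.96086, 0.544877, -0.1862)–(-1.96086, -1.42467, -0.1862)  len=1.9695
  (v14,v18,v15) [++-] → (-0.293975, -1.39842, -0.1862)–(-1.42081, -1.03226, -0.1862)  len=1.1848
  (v15,v18,v19) [-+-] → (-0.293975, -1.39842, -0.1862)–(0.542707, -1.67027, -0.1862)  len=0.8797
  (v15,v19,v12) [--+] → (-1.12417, -1.69652, -0.1862)–(-1.96086, -1.42467, -0.1862)  len=0.8797
  (v12,v19,v16) [+-+] → (-1.12417, -1.69652, -0.1862)–(0.748957, -2.3052, -0.1862)  len=1.9695
  (v18,v2,v19) [++-] → (1.23907, -0.71175, -0.1862)–(0.542707, -1.67027, -0.1862)  len=1.1848
  (v19,v2,v3) [-+-] → (1.23907, -0.71175, -0.1862)–(1.7562, 0, -0.1862)  len=0.8798
  (v19,v3,v16) [--+] → (1.26609, -1.59345, -0.1862)–(0.748957, -2.3052, -0.1862)  len=0.8798
  (v16,v3,v0) [+-+] → (1.26609, -1.59345, -0.1862)–(2.4238, 0, -0.1862)  len=1.9696

Chained into 2 loop(s):
  loop 1: 10 segments, perimeter = 10.3228
  loop 2: 10 segments, perimeter = 14.2467
Total perimeter = 24.569

loops=2 perimeter=24.569


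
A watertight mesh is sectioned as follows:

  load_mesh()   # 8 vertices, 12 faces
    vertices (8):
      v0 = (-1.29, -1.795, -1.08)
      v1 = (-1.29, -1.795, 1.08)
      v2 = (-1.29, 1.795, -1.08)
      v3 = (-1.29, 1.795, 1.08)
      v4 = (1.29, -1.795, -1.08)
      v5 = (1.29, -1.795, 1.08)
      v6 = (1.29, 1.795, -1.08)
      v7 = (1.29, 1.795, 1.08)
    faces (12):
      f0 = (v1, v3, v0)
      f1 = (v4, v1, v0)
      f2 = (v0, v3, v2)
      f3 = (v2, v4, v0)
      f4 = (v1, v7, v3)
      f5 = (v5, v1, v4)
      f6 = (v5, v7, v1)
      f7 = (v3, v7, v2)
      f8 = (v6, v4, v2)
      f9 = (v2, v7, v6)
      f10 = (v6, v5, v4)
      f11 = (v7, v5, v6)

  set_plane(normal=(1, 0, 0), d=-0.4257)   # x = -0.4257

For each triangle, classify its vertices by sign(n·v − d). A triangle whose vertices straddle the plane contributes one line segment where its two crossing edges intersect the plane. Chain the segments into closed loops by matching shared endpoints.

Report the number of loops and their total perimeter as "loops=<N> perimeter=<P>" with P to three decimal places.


loops=1 perimeter=11.500

Straddling triangles (8 of 12):
  (v4,v1,v0) [+--] → (-0.4257, -1.795, 0.3564)–(-0.4257, -1.795, -1.08)  len=1.4364
  (v2,v4,v0) [-+-] → (-0.4257, 0.59235, -1.08)–(-0.4257, -1.795, -1.08)  len=2.3873
  (v1,v7,v3) [-+-] → (-0.4257, -0.59235, 1.08)–(-0.4257, 1.795, 1.08)  len=2.3873
  (v5,v1,v4) [+-+] → (-0.4257, -1.795, 1.08)–(-0.4257, -1.795, 0.3564)  len=0.7236
  (v5,v7,v1) [++-] → (-0.4257, -0.59235, 1.08)–(-0.4257, -1.795, 1.08)  len=1.2026
  (v3,v7,v2) [-+-] → (-0.4257, 1.795, 1.08)–(-0.4257, 1.795, -0.3564)  len=1.4364
  (v6,v4,v2) [++-] → (-0.4257, 0.59235, -1.08)–(-0.4257, 1.795, -1.08)  len=1.2026
  (v2,v7,v6) [-++] → (-0.4257, 1.795, -0.3564)–(-0.4257, 1.795, -1.08)  len=0.7236

Chained into 1 loop(s):
  loop 1: 8 segments, perimeter = 11.5000
Total perimeter = 11.500


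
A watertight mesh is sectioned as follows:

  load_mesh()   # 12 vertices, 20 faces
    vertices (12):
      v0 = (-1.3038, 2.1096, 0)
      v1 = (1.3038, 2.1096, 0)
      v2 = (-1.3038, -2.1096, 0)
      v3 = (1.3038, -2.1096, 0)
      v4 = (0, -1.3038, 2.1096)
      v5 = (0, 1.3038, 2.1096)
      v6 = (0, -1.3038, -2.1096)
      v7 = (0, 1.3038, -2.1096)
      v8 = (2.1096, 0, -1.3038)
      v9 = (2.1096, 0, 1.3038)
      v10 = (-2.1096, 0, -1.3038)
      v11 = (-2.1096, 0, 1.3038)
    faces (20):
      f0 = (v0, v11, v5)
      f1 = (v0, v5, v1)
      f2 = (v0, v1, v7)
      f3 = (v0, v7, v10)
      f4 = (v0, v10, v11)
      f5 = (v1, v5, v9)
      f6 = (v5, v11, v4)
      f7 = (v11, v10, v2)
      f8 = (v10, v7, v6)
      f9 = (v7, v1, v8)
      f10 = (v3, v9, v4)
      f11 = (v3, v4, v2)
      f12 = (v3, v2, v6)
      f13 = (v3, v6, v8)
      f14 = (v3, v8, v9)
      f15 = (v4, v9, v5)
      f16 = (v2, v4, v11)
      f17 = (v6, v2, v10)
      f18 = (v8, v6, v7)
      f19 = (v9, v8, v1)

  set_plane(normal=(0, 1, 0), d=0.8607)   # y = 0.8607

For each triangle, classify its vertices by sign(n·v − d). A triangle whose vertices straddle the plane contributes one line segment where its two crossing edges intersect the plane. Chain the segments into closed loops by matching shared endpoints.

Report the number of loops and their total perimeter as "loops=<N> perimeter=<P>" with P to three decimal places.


loops=1 perimeter=12.176

Straddling triangles (10 of 20):
  (v0,v11,v5) [+-+] → (-1.78084, 0.8607, 0.77186)–(-0.716953, 0.8607, 1.83575)  len=1.5046
  (v0,v7,v10) [++-] → (-0.716953, 0.8607, -1.83575)–(-1.78084, 0.8607, -0.77186)  len=1.5046
  (v0,v10,v11) [+--] → (-1.78084, 0.8607, -0.77186)–(-1.78084, 0.8607, 0.77186)  len=1.5437
  (v1,v5,v9) [++-] → (0.716953, 0.8607, 1.83575)–(1.78084, 0.8607, 0.77186)  len=1.5046
  (v5,v11,v4) [+--] → (-0.716953, 0.8607, 1.83575)–(0, 0.8607, 2.1096)  len=0.7675
  (v10,v7,v6) [-+-] → (-0.716953, 0.8607, -1.83575)–(0, 0.8607, -2.1096)  len=0.7675
  (v7,v1,v8) [++-] → (1.78084, 0.8607, -0.77186)–(0.716953, 0.8607, -1.83575)  len=1.5046
  (v4,v9,v5) [--+] → (0.716953, 0.8607, 1.83575)–(0, 0.8607, 2.1096)  len=0.7675
  (v8,v6,v7) [--+] → (0, 0.8607, -2.1096)–(0.716953, 0.8607, -1.83575)  len=0.7675
  (v9,v8,v1) [--+] → (1.78084, 0.8607, -0.77186)–(1.78084, 0.8607, 0.77186)  len=1.5437

Chained into 1 loop(s):
  loop 1: 10 segments, perimeter = 12.1756
Total perimeter = 12.176


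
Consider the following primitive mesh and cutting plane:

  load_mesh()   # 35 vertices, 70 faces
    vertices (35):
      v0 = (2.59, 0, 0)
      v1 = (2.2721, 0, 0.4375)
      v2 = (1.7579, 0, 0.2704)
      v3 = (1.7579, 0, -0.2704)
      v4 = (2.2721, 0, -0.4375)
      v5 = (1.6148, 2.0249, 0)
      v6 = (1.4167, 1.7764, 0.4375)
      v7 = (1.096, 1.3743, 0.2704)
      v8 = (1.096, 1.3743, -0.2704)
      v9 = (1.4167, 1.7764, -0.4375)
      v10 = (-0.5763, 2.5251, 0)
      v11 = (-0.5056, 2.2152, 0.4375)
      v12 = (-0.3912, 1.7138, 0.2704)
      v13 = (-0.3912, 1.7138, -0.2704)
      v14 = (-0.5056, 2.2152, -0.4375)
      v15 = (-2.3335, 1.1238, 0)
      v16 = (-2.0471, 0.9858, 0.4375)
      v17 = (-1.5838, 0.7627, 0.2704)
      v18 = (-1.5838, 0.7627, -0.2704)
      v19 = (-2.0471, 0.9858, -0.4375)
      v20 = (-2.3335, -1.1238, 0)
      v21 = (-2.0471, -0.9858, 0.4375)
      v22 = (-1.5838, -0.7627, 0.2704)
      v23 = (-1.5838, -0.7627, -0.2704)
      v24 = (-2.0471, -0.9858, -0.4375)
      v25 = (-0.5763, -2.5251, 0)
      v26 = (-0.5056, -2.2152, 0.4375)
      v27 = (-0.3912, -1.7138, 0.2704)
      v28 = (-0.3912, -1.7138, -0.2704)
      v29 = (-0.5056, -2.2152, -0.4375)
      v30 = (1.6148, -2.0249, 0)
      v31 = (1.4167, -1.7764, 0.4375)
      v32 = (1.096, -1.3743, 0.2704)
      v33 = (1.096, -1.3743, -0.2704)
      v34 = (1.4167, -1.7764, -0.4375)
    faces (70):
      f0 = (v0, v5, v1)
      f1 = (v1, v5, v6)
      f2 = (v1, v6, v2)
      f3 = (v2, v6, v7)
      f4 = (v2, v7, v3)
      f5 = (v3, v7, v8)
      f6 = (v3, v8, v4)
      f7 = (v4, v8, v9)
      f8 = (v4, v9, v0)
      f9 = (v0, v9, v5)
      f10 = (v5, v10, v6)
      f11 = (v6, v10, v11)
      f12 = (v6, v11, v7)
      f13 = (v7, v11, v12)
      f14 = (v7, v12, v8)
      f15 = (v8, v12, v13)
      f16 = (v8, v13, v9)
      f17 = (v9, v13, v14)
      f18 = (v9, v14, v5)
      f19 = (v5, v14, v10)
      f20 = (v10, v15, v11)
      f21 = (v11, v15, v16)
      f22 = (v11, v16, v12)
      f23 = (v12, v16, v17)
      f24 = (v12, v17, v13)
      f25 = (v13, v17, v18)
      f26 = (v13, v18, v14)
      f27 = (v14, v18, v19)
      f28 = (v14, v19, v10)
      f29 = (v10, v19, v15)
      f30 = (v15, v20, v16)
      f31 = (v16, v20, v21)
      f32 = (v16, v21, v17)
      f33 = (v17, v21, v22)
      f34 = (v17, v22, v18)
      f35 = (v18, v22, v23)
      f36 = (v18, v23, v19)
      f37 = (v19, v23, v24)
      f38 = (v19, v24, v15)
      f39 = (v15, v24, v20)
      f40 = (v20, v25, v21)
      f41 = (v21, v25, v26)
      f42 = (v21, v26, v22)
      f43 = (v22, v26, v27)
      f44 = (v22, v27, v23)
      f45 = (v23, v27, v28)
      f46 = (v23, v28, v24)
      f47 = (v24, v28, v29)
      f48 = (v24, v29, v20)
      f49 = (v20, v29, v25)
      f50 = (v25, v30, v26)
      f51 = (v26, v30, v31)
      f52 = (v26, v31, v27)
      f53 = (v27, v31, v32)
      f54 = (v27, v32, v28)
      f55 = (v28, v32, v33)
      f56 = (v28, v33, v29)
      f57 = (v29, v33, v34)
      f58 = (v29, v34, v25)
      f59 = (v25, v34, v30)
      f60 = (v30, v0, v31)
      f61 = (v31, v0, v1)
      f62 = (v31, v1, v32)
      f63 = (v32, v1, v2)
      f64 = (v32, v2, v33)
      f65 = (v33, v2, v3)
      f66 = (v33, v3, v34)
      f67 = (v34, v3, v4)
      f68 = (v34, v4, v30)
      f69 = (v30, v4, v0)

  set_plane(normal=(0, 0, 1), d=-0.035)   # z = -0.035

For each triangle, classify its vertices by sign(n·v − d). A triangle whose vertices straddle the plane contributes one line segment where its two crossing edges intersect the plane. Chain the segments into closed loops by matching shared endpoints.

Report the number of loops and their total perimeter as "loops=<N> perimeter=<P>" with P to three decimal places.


loops=2 perimeter=26.256

Straddling triangles (28 of 70):
  (v2,v7,v3) [++-] → (1.46979, 0.598207, -0.035)–(1.7579, 0, -0.035)  len=0.6640
  (v3,v7,v8) [-+-] → (1.46979, 0.598207, -0.035)–(1.096, 1.3743, -0.035)  len=0.8614
  (v4,v9,v0) [--+] → (2.49614, 0.142112, -0.035)–(2.56457, 0, -0.035)  len=0.1577
  (v0,v9,v5) [+-+] → (2.49614, 0.142112, -0.035)–(1.59895, 2.00502, -0.035)  len=2.0677
  (v7,v12,v8) [++-] → (0.44865, 1.52208, -0.035)–(1.096, 1.3743, -0.035)  len=0.6640
  (v8,v12,v13) [-+-] → (0.44865, 1.52208, -0.035)–(-0.3912, 1.7138, -0.035)  len=0.8615
  (v9,v14,v5) [--+] → (1.44517, 2.04012, -0.035)–(1.59895, 2.00502, -0.035)  len=0.1577
  (v5,v14,v10) [+-+] → (1.44517, 2.04012, -0.035)–(-0.570644, 2.50031, -0.035)  len=2.0677
  (v12,v17,v13) [++-] → (-0.910316, 1.2998, -0.035)–(-0.3912, 1.7138, -0.035)  len=0.6640
  (v13,v17,v18) [-+-] → (-0.910316, 1.2998, -0.035)–(-1.5838, 0.7627, -0.035)  len=0.8614
  (v14,v19,v10) [--+] → (-0.693964, 2.40196, -0.035)–(-0.570644, 2.50031, -0.035)  len=0.1577
  (v10,v19,v15) [+-+] → (-0.693964, 2.40196, -0.035)–(-2.31059, 1.11276, -0.035)  len=2.0677
  (v17,v22,v18) [++-] → (-1.5838, 0.0987223, -0.035)–(-1.5838, 0.7627, -0.035)  len=0.6640
  (v18,v22,v23) [-+-] → (-1.5838, 0.0987223, -0.035)–(-1.5838, -0.7627, -0.035)  len=0.8614
  (v19,v24,v15) [--+] → (-2.31059, 0.955032, -0.035)–(-2.31059, 1.11276, -0.035)  len=0.1577
  (v15,v24,v20) [+-+] → (-2.31059, 0.955032, -0.035)–(-2.31059, -1.11276, -0.035)  len=2.0678
  (v22,v27,v23) [++-] → (-1.06468, -1.1767, -0.035)–(-1.5838, -0.7627, -0.035)  len=0.6640
  (v23,v27,v28) [-+-] → (-1.06468, -1.1767, -0.035)–(-0.3912, -1.7138, -0.035)  len=0.8614
  (v24,v29,v20) [--+] → (-2.18727, -1.21111, -0.035)–(-2.31059, -1.11276, -0.035)  len=0.1577
  (v20,v29,v25) [+-+] → (-2.18727, -1.21111, -0.035)–(-0.570644, -2.50031, -0.035)  len=2.0677
  (v27,v32,v28) [++-] → (0.25615, -1.56602, -0.035)–(-0.3912, -1.7138, -0.035)  len=0.6640
  (v28,v32,v33) [-+-] → (0.25615, -1.56602, -0.035)–(1.096, -1.3743, -0.035)  len=0.8615
  (v29,v34,v25) [--+] → (-0.41686, -2.4652, -0.035)–(-0.570644, -2.50031, -0.035)  len=0.1577
  (v25,v34,v30) [+-+] → (-0.41686, -2.4652, -0.035)–(1.59895, -2.00502, -0.035)  len=2.0677
  (v32,v2,v33) [++-] → (1.38411, -0.776093, -0.035)–(1.096, -1.3743, -0.035)  len=0.6640
  (v33,v2,v3) [-+-] → (1.38411, -0.776093, -0.035)–(1.7579, 0, -0.035)  len=0.8614
  (v34,v4,v30) [--+] → (1.66738, -1.86291, -0.035)–(1.59895, -2.00502, -0.035)  len=0.1577
  (v30,v4,v0) [+-+] → (1.66738, -1.86291, -0.035)–(2.56457, 0, -0.035)  len=2.0677

Chained into 2 loop(s):
  loop 1: 14 segments, perimeter = 10.6779
  loop 2: 14 segments, perimeter = 15.5781
Total perimeter = 26.256


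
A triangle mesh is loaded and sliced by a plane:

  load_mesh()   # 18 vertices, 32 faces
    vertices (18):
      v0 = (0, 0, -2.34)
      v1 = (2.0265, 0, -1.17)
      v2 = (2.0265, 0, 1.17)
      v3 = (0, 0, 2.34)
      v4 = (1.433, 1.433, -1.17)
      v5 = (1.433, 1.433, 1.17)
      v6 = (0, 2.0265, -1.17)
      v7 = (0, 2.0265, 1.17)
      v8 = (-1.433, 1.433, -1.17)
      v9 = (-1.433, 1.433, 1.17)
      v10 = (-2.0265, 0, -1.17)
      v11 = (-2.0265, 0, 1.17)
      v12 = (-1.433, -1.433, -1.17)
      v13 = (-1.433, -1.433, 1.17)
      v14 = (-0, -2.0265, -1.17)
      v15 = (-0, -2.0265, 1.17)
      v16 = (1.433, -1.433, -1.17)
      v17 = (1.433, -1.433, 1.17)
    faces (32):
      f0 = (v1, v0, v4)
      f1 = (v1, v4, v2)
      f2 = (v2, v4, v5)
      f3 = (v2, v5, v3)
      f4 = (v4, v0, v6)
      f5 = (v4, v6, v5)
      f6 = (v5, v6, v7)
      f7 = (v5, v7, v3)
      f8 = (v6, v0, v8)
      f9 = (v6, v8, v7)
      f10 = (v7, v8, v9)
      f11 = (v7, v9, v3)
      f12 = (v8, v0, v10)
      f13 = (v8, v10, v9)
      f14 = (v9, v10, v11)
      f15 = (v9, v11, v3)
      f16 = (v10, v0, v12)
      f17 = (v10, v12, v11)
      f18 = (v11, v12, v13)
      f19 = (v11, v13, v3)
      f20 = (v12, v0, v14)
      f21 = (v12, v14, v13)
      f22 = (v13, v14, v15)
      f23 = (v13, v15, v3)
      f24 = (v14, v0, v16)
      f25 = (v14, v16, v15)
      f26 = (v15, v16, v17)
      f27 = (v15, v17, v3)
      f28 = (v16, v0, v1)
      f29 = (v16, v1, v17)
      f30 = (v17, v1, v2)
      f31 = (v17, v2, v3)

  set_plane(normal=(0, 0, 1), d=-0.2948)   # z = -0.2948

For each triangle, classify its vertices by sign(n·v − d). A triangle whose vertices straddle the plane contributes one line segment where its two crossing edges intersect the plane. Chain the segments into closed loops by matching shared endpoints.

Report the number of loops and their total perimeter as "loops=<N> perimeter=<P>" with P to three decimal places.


loops=1 perimeter=12.408

Straddling triangles (16 of 32):
  (v1,v4,v2) [--+] → (1.65498, 0.897034, -0.2948)–(2.0265, 0, -0.2948)  len=0.9709
  (v2,v4,v5) [+-+] → (1.65498, 0.897034, -0.2948)–(1.433, 1.433, -0.2948)  len=0.5801
  (v4,v6,v5) [--+] → (0.535966, 1.80452, -0.2948)–(1.433, 1.433, -0.2948)  len=0.9709
  (v5,v6,v7) [+-+] → (0.535966, 1.80452, -0.2948)–(0, 2.0265, -0.2948)  len=0.5801
  (v6,v8,v7) [--+] → (-0.897034, 1.65498, -0.2948)–(0, 2.0265, -0.2948)  len=0.9709
  (v7,v8,v9) [+-+] → (-0.897034, 1.65498, -0.2948)–(-1.433, 1.433, -0.2948)  len=0.5801
  (v8,v10,v9) [--+] → (-1.80452, 0.535966, -0.2948)–(-1.433, 1.433, -0.2948)  len=0.9709
  (v9,v10,v11) [+-+] → (-1.80452, 0.535966, -0.2948)–(-2.0265, 0, -0.2948)  len=0.5801
  (v10,v12,v11) [--+] → (-1.65498, -0.897034, -0.2948)–(-2.0265, 0, -0.2948)  len=0.9709
  (v11,v12,v13) [+-+] → (-1.65498, -0.897034, -0.2948)–(-1.433, -1.433, -0.2948)  len=0.5801
  (v12,v14,v13) [--+] → (-0.535966, -1.80452, -0.2948)–(-1.433, -1.433, -0.2948)  len=0.9709
  (v13,v14,v15) [+-+] → (-0.535966, -1.80452, -0.2948)–(0, -2.0265, -0.2948)  len=0.5801
  (v14,v16,v15) [--+] → (0.897034, -1.65498, -0.2948)–(0, -2.0265, -0.2948)  len=0.9709
  (v15,v16,v17) [+-+] → (0.897034, -1.65498, -0.2948)–(1.433, -1.433, -0.2948)  len=0.5801
  (v16,v1,v17) [--+] → (1.80452, -0.535966, -0.2948)–(1.433, -1.433, -0.2948)  len=0.9709
  (v17,v1,v2) [+-+] → (1.80452, -0.535966, -0.2948)–(2.0265, 0, -0.2948)  len=0.5801

Chained into 1 loop(s):
  loop 1: 16 segments, perimeter = 12.4083
Total perimeter = 12.408


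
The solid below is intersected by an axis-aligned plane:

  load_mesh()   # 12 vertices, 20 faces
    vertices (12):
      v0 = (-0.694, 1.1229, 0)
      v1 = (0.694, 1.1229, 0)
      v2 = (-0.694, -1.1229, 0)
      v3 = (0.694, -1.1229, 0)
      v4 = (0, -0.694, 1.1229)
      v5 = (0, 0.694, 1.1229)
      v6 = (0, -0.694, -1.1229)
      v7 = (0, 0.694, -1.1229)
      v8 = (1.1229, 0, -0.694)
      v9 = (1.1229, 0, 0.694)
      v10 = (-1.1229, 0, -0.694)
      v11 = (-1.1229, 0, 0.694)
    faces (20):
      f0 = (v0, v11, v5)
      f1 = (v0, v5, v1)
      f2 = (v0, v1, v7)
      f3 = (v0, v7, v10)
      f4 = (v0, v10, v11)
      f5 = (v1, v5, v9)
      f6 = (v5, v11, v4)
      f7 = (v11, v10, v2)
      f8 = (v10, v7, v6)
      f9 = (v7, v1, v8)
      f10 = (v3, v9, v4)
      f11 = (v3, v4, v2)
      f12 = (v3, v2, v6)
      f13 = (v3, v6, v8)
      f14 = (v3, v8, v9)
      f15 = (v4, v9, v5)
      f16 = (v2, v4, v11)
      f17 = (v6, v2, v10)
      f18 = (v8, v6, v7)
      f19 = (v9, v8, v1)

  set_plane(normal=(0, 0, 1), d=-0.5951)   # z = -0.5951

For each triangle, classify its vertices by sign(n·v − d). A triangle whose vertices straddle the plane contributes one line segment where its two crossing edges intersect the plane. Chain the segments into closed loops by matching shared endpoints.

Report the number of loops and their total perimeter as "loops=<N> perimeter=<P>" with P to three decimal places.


loops=1 perimeter=6.151

Straddling triangles (10 of 20):
  (v0,v1,v7) [++-] → (0.326203, 0.895597, -0.5951)–(-0.326203, 0.895597, -0.5951)  len=0.6524
  (v0,v7,v10) [+--] → (-0.326203, 0.895597, -0.5951)–(-1.06178, 0.160021, -0.5951)  len=1.0403
  (v0,v10,v11) [+-+] → (-1.06178, 0.160021, -0.5951)–(-1.1229, 0, -0.5951)  len=0.1713
  (v11,v10,v2) [+-+] → (-1.1229, 0, -0.5951)–(-1.06178, -0.160021, -0.5951)  len=0.1713
  (v7,v1,v8) [-+-] → (0.326203, 0.895597, -0.5951)–(1.06178, 0.160021, -0.5951)  len=1.0403
  (v3,v2,v6) [++-] → (-0.326203, -0.895597, -0.5951)–(0.326203, -0.895597, -0.5951)  len=0.6524
  (v3,v6,v8) [+--] → (0.326203, -0.895597, -0.5951)–(1.06178, -0.160021, -0.5951)  len=1.0403
  (v3,v8,v9) [+-+] → (1.06178, -0.160021, -0.5951)–(1.1229, 0, -0.5951)  len=0.1713
  (v6,v2,v10) [-+-] → (-0.326203, -0.895597, -0.5951)–(-1.06178, -0.160021, -0.5951)  len=1.0403
  (v9,v8,v1) [+-+] → (1.1229, 0, -0.5951)–(1.06178, 0.160021, -0.5951)  len=0.1713

Chained into 1 loop(s):
  loop 1: 10 segments, perimeter = 6.1510
Total perimeter = 6.151


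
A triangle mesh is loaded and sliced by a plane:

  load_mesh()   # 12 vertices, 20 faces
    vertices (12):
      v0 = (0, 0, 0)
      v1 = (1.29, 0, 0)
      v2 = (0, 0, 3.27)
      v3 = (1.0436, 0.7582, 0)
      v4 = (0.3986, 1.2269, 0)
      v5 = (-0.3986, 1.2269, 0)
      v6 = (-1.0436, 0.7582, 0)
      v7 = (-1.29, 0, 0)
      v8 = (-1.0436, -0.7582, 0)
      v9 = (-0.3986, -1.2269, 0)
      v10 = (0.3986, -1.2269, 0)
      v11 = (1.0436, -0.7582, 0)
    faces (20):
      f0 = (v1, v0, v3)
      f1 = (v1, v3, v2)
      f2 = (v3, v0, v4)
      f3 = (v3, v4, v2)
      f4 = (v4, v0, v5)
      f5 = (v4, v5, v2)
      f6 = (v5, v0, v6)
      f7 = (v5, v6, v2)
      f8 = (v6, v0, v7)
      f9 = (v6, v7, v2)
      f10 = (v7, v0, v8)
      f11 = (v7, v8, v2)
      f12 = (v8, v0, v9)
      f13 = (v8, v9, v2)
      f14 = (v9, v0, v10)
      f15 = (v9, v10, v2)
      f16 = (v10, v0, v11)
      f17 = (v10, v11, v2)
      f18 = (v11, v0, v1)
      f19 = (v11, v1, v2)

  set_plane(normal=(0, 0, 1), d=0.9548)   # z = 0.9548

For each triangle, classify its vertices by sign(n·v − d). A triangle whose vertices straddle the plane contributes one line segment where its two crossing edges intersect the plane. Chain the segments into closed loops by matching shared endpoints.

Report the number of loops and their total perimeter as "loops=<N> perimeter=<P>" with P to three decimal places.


Straddling triangles (10 of 20):
  (v1,v3,v2) [--+] → (0.738882, 0.536815, 0.9548)–(0.913336, 0, 0.9548)  len=0.5645
  (v3,v4,v2) [--+] → (0.282214, 0.86866, 0.9548)–(0.738882, 0.536815, 0.9548)  len=0.5645
  (v4,v5,v2) [--+] → (-0.282214, 0.86866, 0.9548)–(0.282214, 0.86866, 0.9548)  len=0.5644
  (v5,v6,v2) [--+] → (-0.738882, 0.536815, 0.9548)–(-0.282214, 0.86866, 0.9548)  len=0.5645
  (v6,v7,v2) [--+] → (-0.913336, 0, 0.9548)–(-0.738882, 0.536815, 0.9548)  len=0.5645
  (v7,v8,v2) [--+] → (-0.738882, -0.536815, 0.9548)–(-0.913336, 0, 0.9548)  len=0.5645
  (v8,v9,v2) [--+] → (-0.282214, -0.86866, 0.9548)–(-0.738882, -0.536815, 0.9548)  len=0.5645
  (v9,v10,v2) [--+] → (0.282214, -0.86866, 0.9548)–(-0.282214, -0.86866, 0.9548)  len=0.5644
  (v10,v11,v2) [--+] → (0.738882, -0.536815, 0.9548)–(0.282214, -0.86866, 0.9548)  len=0.5645
  (v11,v1,v2) [--+] → (0.913336, 0, 0.9548)–(0.738882, -0.536815, 0.9548)  len=0.5645

Chained into 1 loop(s):
  loop 1: 10 segments, perimeter = 5.6447
Total perimeter = 5.645

loops=1 perimeter=5.645


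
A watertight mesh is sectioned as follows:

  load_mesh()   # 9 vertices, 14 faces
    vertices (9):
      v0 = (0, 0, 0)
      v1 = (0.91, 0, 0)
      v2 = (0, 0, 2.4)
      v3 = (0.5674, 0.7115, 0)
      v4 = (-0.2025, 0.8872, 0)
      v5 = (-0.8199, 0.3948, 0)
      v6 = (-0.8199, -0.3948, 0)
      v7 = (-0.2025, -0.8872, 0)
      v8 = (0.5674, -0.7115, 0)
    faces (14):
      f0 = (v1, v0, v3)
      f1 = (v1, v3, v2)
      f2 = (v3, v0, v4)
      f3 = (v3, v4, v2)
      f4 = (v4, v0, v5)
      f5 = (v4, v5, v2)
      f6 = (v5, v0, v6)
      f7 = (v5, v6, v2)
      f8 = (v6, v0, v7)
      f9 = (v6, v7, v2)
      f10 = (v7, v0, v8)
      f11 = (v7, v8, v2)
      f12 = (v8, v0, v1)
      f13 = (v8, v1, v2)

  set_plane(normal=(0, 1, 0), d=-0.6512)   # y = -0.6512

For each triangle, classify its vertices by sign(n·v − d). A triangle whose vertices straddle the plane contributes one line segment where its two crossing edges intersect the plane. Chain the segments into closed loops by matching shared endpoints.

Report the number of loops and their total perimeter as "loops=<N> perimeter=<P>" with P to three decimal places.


Straddling triangles (6 of 14):
  (v6,v0,v7) [++-] → (-0.148634, -0.6512, 0)–(-0.498411, -0.6512, 0)  len=0.3498
  (v6,v7,v2) [+-+] → (-0.498411, -0.6512, 0)–(-0.148634, -0.6512, 0.638413)  len=0.7280
  (v7,v0,v8) [-+-] → (-0.148634, -0.6512, 0)–(0.519313, -0.6512, 0)  len=0.6679
  (v7,v8,v2) [--+] → (0.519313, -0.6512, 0.203401)–(-0.148634, -0.6512, 0.638413)  len=0.7971
  (v8,v0,v1) [-++] → (0.519313, -0.6512, 0)–(0.596436, -0.6512, 0)  len=0.0771
  (v8,v1,v2) [-++] → (0.596436, -0.6512, 0)–(0.519313, -0.6512, 0.203401)  len=0.2175

Chained into 1 loop(s):
  loop 1: 6 segments, perimeter = 2.8374
Total perimeter = 2.837

loops=1 perimeter=2.837


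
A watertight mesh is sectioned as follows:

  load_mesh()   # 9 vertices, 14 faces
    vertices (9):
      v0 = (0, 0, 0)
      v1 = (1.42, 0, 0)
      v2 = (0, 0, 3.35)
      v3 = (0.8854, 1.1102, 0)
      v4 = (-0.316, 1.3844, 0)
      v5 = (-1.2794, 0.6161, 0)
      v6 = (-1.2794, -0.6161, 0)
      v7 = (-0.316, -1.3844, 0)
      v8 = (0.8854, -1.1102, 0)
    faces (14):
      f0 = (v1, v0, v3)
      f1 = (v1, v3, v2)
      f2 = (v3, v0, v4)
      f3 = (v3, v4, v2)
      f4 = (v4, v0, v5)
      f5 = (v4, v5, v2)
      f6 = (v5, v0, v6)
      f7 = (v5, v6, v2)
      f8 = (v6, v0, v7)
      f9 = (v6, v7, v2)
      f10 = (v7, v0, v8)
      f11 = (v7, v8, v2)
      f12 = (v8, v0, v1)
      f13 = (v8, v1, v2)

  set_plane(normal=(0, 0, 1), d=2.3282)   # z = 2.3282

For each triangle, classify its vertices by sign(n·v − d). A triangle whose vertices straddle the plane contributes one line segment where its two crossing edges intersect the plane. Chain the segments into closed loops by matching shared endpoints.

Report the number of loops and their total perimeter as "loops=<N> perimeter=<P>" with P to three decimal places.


loops=1 perimeter=2.631

Straddling triangles (7 of 14):
  (v1,v3,v2) [--+] → (0.27006, 0.338628, 2.3282)–(0.433121, 0, 2.3282)  len=0.3758
  (v3,v4,v2) [--+] → (-0.0963847, 0.422263, 2.3282)–(0.27006, 0.338628, 2.3282)  len=0.3759
  (v4,v5,v2) [--+] → (-0.390236, 0.18792, 2.3282)–(-0.0963847, 0.422263, 2.3282)  len=0.3759
  (v5,v6,v2) [--+] → (-0.390236, -0.18792, 2.3282)–(-0.390236, 0.18792, 2.3282)  len=0.3758
  (v6,v7,v2) [--+] → (-0.0963847, -0.422263, 2.3282)–(-0.390236, -0.18792, 2.3282)  len=0.3759
  (v7,v8,v2) [--+] → (0.27006, -0.338628, 2.3282)–(-0.0963847, -0.422263, 2.3282)  len=0.3759
  (v8,v1,v2) [--+] → (0.433121, 0, 2.3282)–(0.27006, -0.338628, 2.3282)  len=0.3758

Chained into 1 loop(s):
  loop 1: 7 segments, perimeter = 2.6310
Total perimeter = 2.631


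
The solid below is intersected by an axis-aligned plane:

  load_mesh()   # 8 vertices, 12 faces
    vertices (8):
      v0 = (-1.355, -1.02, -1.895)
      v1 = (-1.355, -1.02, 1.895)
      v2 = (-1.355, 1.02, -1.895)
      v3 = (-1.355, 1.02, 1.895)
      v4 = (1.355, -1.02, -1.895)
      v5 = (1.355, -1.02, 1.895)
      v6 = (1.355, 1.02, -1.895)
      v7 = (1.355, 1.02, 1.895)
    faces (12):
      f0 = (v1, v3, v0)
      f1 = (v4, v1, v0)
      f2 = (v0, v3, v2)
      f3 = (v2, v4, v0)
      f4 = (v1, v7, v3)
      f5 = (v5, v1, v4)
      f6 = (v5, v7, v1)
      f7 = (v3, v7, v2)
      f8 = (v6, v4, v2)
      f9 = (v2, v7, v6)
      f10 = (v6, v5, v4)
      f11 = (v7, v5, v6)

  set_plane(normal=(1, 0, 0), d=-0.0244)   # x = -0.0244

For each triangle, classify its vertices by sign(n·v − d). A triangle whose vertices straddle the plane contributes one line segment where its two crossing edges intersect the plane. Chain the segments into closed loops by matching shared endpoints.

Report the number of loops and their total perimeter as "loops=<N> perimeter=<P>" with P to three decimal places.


Straddling triangles (8 of 12):
  (v4,v1,v0) [+--] → (-0.0244, -1.02, 0.034124)–(-0.0244, -1.02, -1.895)  len=1.9291
  (v2,v4,v0) [-+-] → (-0.0244, 0.0183675, -1.895)–(-0.0244, -1.02, -1.895)  len=1.0384
  (v1,v7,v3) [-+-] → (-0.0244, -0.0183675, 1.895)–(-0.0244, 1.02, 1.895)  len=1.0384
  (v5,v1,v4) [+-+] → (-0.0244, -1.02, 1.895)–(-0.0244, -1.02, 0.034124)  len=1.8609
  (v5,v7,v1) [++-] → (-0.0244, -0.0183675, 1.895)–(-0.0244, -1.02, 1.895)  len=1.0016
  (v3,v7,v2) [-+-] → (-0.0244, 1.02, 1.895)–(-0.0244, 1.02, -0.034124)  len=1.9291
  (v6,v4,v2) [++-] → (-0.0244, 0.0183675, -1.895)–(-0.0244, 1.02, -1.895)  len=1.0016
  (v2,v7,v6) [-++] → (-0.0244, 1.02, -0.034124)–(-0.0244, 1.02, -1.895)  len=1.8609

Chained into 1 loop(s):
  loop 1: 8 segments, perimeter = 11.6600
Total perimeter = 11.660

loops=1 perimeter=11.660


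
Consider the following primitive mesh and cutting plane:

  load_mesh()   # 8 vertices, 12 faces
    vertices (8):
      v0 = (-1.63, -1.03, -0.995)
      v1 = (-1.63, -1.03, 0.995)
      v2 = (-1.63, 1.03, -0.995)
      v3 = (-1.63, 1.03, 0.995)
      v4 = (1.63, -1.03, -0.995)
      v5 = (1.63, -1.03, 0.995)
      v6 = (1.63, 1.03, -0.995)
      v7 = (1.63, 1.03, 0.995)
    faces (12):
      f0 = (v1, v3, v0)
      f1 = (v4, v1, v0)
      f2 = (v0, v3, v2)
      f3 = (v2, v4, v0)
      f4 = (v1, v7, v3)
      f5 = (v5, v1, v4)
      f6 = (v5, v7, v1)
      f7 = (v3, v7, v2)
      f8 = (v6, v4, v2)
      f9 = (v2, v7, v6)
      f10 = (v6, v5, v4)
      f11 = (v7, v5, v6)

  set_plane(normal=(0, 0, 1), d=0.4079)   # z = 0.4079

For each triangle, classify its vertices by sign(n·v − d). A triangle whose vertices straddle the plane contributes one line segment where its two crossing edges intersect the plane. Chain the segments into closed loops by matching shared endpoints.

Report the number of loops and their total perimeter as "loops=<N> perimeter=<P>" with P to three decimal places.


Straddling triangles (8 of 12):
  (v1,v3,v0) [++-] → (-1.63, 0.422248, 0.4079)–(-1.63, -1.03, 0.4079)  len=1.4522
  (v4,v1,v0) [-+-] → (-0.668218, -1.03, 0.4079)–(-1.63, -1.03, 0.4079)  len=0.9618
  (v0,v3,v2) [-+-] → (-1.63, 0.422248, 0.4079)–(-1.63, 1.03, 0.4079)  len=0.6078
  (v5,v1,v4) [++-] → (-0.668218, -1.03, 0.4079)–(1.63, -1.03, 0.4079)  len=2.2982
  (v3,v7,v2) [++-] → (0.668218, 1.03, 0.4079)–(-1.63, 1.03, 0.4079)  len=2.2982
  (v2,v7,v6) [-+-] → (0.668218, 1.03, 0.4079)–(1.63, 1.03, 0.4079)  len=0.9618
  (v6,v5,v4) [-+-] → (1.63, -0.422248, 0.4079)–(1.63, -1.03, 0.4079)  len=0.6078
  (v7,v5,v6) [++-] → (1.63, -0.422248, 0.4079)–(1.63, 1.03, 0.4079)  len=1.4522

Chained into 1 loop(s):
  loop 1: 8 segments, perimeter = 10.6400
Total perimeter = 10.640

loops=1 perimeter=10.640


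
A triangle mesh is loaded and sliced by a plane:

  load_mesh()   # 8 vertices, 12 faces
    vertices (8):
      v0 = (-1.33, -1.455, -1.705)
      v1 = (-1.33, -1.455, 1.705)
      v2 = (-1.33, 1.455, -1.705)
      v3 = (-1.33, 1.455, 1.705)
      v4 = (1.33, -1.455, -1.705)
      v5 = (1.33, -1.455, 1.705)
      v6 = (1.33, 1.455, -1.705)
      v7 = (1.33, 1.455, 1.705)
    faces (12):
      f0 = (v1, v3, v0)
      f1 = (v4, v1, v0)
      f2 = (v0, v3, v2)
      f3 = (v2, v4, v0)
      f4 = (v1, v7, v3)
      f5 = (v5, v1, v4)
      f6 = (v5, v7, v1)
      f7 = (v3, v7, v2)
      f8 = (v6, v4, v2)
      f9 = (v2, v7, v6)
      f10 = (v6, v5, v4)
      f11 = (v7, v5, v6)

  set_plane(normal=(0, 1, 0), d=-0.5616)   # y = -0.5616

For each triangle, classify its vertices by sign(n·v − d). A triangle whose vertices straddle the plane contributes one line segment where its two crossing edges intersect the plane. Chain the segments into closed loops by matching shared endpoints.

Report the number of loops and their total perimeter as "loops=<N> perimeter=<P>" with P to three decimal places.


loops=1 perimeter=12.140

Straddling triangles (8 of 12):
  (v1,v3,v0) [-+-] → (-1.33, -0.5616, 1.705)–(-1.33, -0.5616, -0.658095)  len=2.3631
  (v0,v3,v2) [-++] → (-1.33, -0.5616, -0.658095)–(-1.33, -0.5616, -1.705)  len=1.0469
  (v2,v4,v0) [+--] → (0.513353, -0.5616, -1.705)–(-1.33, -0.5616, -1.705)  len=1.8434
  (v1,v7,v3) [-++] → (-0.513353, -0.5616, 1.705)–(-1.33, -0.5616, 1.705)  len=0.8166
  (v5,v7,v1) [-+-] → (1.33, -0.5616, 1.705)–(-0.513353, -0.5616, 1.705)  len=1.8434
  (v6,v4,v2) [+-+] → (1.33, -0.5616, -1.705)–(0.513353, -0.5616, -1.705)  len=0.8166
  (v6,v5,v4) [+--] → (1.33, -0.5616, 0.658095)–(1.33, -0.5616, -1.705)  len=2.3631
  (v7,v5,v6) [+-+] → (1.33, -0.5616, 1.705)–(1.33, -0.5616, 0.658095)  len=1.0469

Chained into 1 loop(s):
  loop 1: 8 segments, perimeter = 12.1400
Total perimeter = 12.140


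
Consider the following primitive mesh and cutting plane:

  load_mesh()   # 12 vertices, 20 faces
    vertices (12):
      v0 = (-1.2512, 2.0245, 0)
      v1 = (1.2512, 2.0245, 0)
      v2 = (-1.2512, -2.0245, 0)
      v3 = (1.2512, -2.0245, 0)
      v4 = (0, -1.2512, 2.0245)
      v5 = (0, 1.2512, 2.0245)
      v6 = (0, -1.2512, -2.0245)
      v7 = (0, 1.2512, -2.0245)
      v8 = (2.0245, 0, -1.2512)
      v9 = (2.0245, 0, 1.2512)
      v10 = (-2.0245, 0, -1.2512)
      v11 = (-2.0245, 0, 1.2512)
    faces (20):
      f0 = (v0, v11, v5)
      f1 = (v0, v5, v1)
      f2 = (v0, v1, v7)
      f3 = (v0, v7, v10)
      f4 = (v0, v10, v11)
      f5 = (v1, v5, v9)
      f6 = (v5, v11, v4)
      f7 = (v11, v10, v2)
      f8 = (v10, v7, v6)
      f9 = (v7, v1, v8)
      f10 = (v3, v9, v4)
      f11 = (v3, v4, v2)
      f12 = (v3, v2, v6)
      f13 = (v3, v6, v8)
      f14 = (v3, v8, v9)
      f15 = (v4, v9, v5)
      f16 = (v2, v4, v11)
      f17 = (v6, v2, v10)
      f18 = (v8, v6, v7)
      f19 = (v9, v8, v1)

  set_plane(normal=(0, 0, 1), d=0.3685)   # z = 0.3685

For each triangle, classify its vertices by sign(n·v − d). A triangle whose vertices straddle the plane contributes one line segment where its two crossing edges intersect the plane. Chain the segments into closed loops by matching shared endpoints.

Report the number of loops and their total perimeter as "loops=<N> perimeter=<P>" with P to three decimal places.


loops=1 perimeter=12.786

Straddling triangles (10 of 20):
  (v0,v11,v5) [-++] → (-1.47895, 1.42825, 0.3685)–(-1.02346, 1.88374, 0.3685)  len=0.6442
  (v0,v5,v1) [-+-] → (-1.02346, 1.88374, 0.3685)–(1.02346, 1.88374, 0.3685)  len=2.0469
  (v0,v10,v11) [--+] → (-2.0245, 0, 0.3685)–(-1.47895, 1.42825, 0.3685)  len=1.5289
  (v1,v5,v9) [-++] → (1.02346, 1.88374, 0.3685)–(1.47895, 1.42825, 0.3685)  len=0.6442
  (v11,v10,v2) [+--] → (-2.0245, 0, 0.3685)–(-1.47895, -1.42825, 0.3685)  len=1.5289
  (v3,v9,v4) [-++] → (1.47895, -1.42825, 0.3685)–(1.02346, -1.88374, 0.3685)  len=0.6442
  (v3,v4,v2) [-+-] → (1.02346, -1.88374, 0.3685)–(-1.02346, -1.88374, 0.3685)  len=2.0469
  (v3,v8,v9) [--+] → (2.0245, 0, 0.3685)–(1.47895, -1.42825, 0.3685)  len=1.5289
  (v2,v4,v11) [-++] → (-1.02346, -1.88374, 0.3685)–(-1.47895, -1.42825, 0.3685)  len=0.6442
  (v9,v8,v1) [+--] → (2.0245, 0, 0.3685)–(1.47895, 1.42825, 0.3685)  len=1.5289

Chained into 1 loop(s):
  loop 1: 10 segments, perimeter = 12.7861
Total perimeter = 12.786


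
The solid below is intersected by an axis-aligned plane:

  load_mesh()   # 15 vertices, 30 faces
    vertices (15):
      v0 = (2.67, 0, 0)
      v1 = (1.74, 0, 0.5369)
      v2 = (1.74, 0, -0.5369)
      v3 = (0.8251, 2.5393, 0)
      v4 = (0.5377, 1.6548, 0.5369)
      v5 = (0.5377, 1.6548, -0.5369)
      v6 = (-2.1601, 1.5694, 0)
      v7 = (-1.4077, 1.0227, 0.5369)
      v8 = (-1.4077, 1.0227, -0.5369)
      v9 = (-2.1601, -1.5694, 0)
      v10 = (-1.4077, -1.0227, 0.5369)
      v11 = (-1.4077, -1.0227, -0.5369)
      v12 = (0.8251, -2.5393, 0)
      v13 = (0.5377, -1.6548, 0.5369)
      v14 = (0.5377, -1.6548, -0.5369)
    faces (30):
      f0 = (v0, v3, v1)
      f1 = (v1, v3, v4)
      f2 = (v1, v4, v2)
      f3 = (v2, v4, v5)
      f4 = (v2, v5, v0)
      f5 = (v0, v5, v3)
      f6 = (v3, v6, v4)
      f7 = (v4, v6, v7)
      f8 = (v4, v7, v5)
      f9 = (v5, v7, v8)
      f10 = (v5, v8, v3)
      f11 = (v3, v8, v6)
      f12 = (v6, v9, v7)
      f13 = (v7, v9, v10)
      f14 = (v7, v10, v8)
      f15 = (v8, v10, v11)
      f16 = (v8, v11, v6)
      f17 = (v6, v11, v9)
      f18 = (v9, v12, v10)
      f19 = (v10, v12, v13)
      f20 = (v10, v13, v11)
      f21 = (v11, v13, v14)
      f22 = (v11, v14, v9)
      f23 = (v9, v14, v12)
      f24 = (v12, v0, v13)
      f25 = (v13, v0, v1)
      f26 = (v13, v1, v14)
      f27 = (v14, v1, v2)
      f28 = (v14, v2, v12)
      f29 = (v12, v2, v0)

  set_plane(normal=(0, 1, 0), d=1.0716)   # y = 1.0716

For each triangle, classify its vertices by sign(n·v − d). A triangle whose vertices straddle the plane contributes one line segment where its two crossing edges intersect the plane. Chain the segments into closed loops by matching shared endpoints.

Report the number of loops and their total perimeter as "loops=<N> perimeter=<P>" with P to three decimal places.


Straddling triangles (14 of 30):
  (v0,v3,v1) [-+-] → (1.89144, 1.0716, 0)–(1.35391, 1.0716, 0.310325)  len=0.6207
  (v1,v3,v4) [-++] → (1.35391, 1.0716, 0.310325)–(0.961426, 1.0716, 0.5369)  len=0.4532
  (v1,v4,v2) [-+-] → (0.961426, 1.0716, 0.5369)–(0.961426, 1.0716, 0.158461)  len=0.3784
  (v2,v4,v5) [-++] → (0.961426, 1.0716, 0.158461)–(0.961426, 1.0716, -0.5369)  len=0.6954
  (v2,v5,v0) [-+-] → (0.961426, 1.0716, -0.5369)–(1.28918, 1.0716, -0.347681)  len=0.3785
  (v0,v5,v3) [-++] → (1.28918, 1.0716, -0.347681)–(1.89144, 1.0716, 0)  len=0.6954
  (v4,v6,v7) [++-] → (-1.475, 1.0716, 0.488877)–(-1.2572, 1.0716, 0.5369)  len=0.2230
  (v4,v7,v5) [+-+] → (-1.2572, 1.0716, 0.5369)–(-1.2572, 1.0716, 0.45383)  len=0.0831
  (v5,v7,v8) [+--] → (-1.2572, 1.0716, 0.45383)–(-1.2572, 1.0716, -0.5369)  len=0.9907
  (v5,v8,v3) [+-+] → (-1.2572, 1.0716, -0.5369)–(-1.33571, 1.0716, -0.519589)  len=0.0804
  (v3,v8,v6) [+-+] → (-1.33571, 1.0716, -0.519589)–(-1.475, 1.0716, -0.488877)  len=0.1426
  (v6,v9,v7) [+--] → (-2.1601, 1.0716, 0)–(-1.475, 1.0716, 0.488877)  len=0.8416
  (v8,v11,v6) [--+] → (-2.01561, 1.0716, -0.103109)–(-1.475, 1.0716, -0.488877)  len=0.6641
  (v6,v11,v9) [+--] → (-2.01561, 1.0716, -0.103109)–(-2.1601, 1.0716, 0)  len=0.1775

Chained into 2 loop(s):
  loop 1: 6 segments, perimeter = 3.2215
  loop 2: 8 segments, perimeter = 3.2031
Total perimeter = 6.425

loops=2 perimeter=6.425
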